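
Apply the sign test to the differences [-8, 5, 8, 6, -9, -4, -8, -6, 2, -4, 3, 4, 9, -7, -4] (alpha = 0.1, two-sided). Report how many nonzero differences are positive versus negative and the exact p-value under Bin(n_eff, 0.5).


Step 1: Discard zero differences. Original n = 15; n_eff = number of nonzero differences = 15.
Nonzero differences (with sign): -8, +5, +8, +6, -9, -4, -8, -6, +2, -4, +3, +4, +9, -7, -4
Step 2: Count signs: positive = 7, negative = 8.
Step 3: Under H0: P(positive) = 0.5, so the number of positives S ~ Bin(15, 0.5).
Step 4: Two-sided exact p-value = sum of Bin(15,0.5) probabilities at or below the observed probability = 1.000000.
Step 5: alpha = 0.1. fail to reject H0.

n_eff = 15, pos = 7, neg = 8, p = 1.000000, fail to reject H0.


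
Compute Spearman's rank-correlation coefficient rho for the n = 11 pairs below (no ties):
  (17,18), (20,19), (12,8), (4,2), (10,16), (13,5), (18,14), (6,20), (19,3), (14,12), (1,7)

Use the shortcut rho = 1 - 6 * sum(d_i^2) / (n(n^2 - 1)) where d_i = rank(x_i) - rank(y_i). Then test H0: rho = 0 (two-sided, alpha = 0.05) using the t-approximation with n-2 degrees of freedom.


Step 1: Rank x and y separately (midranks; no ties here).
rank(x): 17->8, 20->11, 12->5, 4->2, 10->4, 13->6, 18->9, 6->3, 19->10, 14->7, 1->1
rank(y): 18->9, 19->10, 8->5, 2->1, 16->8, 5->3, 14->7, 20->11, 3->2, 12->6, 7->4
Step 2: d_i = R_x(i) - R_y(i); compute d_i^2.
  (8-9)^2=1, (11-10)^2=1, (5-5)^2=0, (2-1)^2=1, (4-8)^2=16, (6-3)^2=9, (9-7)^2=4, (3-11)^2=64, (10-2)^2=64, (7-6)^2=1, (1-4)^2=9
sum(d^2) = 170.
Step 3: rho = 1 - 6*170 / (11*(11^2 - 1)) = 1 - 1020/1320 = 0.227273.
Step 4: Under H0, t = rho * sqrt((n-2)/(1-rho^2)) = 0.7001 ~ t(9).
Step 5: Two-sided p-value from the t-distribution with 9 df = 0.501536.
Step 6: alpha = 0.05. fail to reject H0.

rho = 0.2273, p = 0.501536, fail to reject H0 at alpha = 0.05.


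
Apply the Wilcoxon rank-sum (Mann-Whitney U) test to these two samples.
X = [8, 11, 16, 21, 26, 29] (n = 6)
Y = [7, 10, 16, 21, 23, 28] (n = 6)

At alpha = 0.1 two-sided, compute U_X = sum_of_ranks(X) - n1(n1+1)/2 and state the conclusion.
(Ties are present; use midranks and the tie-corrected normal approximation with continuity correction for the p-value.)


Step 1: Combine and sort all 12 observations; assign midranks.
sorted (value, group): (7,Y), (8,X), (10,Y), (11,X), (16,X), (16,Y), (21,X), (21,Y), (23,Y), (26,X), (28,Y), (29,X)
ranks: 7->1, 8->2, 10->3, 11->4, 16->5.5, 16->5.5, 21->7.5, 21->7.5, 23->9, 26->10, 28->11, 29->12
Step 2: Rank sum for X: R1 = 2 + 4 + 5.5 + 7.5 + 10 + 12 = 41.
Step 3: U_X = R1 - n1(n1+1)/2 = 41 - 6*7/2 = 41 - 21 = 20.
       U_Y = n1*n2 - U_X = 36 - 20 = 16.
Step 4: Ties are present, so use the tie-corrected normal approximation (with continuity correction) for the p-value.
Step 5: p-value = 0.809527; compare to alpha = 0.1. fail to reject H0.

U_X = 20, p = 0.809527, fail to reject H0 at alpha = 0.1.


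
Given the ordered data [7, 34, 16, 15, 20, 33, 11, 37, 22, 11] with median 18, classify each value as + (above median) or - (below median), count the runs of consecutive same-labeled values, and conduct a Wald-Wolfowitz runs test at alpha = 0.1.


Step 1: Compute median = 18; label A = above, B = below.
Labels in order: BABBAABAAB  (n_A = 5, n_B = 5)
Step 2: Count runs R = 7.
Step 3: Under H0 (random ordering), E[R] = 2*n_A*n_B/(n_A+n_B) + 1 = 2*5*5/10 + 1 = 6.0000.
        Var[R] = 2*n_A*n_B*(2*n_A*n_B - n_A - n_B) / ((n_A+n_B)^2 * (n_A+n_B-1)) = 2000/900 = 2.2222.
        SD[R] = 1.4907.
Step 4: Continuity-corrected z = (R - 0.5 - E[R]) / SD[R] = (7 - 0.5 - 6.0000) / 1.4907 = 0.3354.
Step 5: Two-sided p-value via normal approximation = 2*(1 - Phi(|z|)) = 0.737316.
Step 6: alpha = 0.1. fail to reject H0.

R = 7, z = 0.3354, p = 0.737316, fail to reject H0.


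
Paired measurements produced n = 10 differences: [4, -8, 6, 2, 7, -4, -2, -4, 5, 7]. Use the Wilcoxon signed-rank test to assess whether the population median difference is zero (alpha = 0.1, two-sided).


Step 1: Drop any zero differences (none here) and take |d_i|.
|d| = [4, 8, 6, 2, 7, 4, 2, 4, 5, 7]
Step 2: Midrank |d_i| (ties get averaged ranks).
ranks: |4|->4, |8|->10, |6|->7, |2|->1.5, |7|->8.5, |4|->4, |2|->1.5, |4|->4, |5|->6, |7|->8.5
Step 3: Attach original signs; sum ranks with positive sign and with negative sign.
W+ = 4 + 7 + 1.5 + 8.5 + 6 + 8.5 = 35.5
W- = 10 + 4 + 1.5 + 4 = 19.5
(Check: W+ + W- = 55 should equal n(n+1)/2 = 55.)
Step 4: Test statistic W = min(W+, W-) = 19.5.
Step 5: Ties in |d|, so use the tie-corrected normal approximation.
        E[W] = n(n+1)/4 = 10*11/4 = 27.5.
        Tie groups: |d|=2 (t=2), |d|=4 (t=3), |d|=7 (t=2); sum(t^3 - t) = 36.
        Var[W] = n(n+1)(2n+1)/24 - sum(t^3-t)/48 = 2310/24 - 36/48 = 95.5.
        z = (W - E[W]) / sqrt(Var[W]) = (19.5 - 27.5) / 9.7724 = -0.8186.
        Two-sided p = 2*Phi(z) = 0.412997.
Step 6: alpha = 0.1. fail to reject H0.

W+ = 35.5, W- = 19.5, W = min = 19.5, p = 0.412997, fail to reject H0.


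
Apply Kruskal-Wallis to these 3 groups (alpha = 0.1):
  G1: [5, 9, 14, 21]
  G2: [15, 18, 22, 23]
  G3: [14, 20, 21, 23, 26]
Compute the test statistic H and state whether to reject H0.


Step 1: Combine all N = 13 observations and assign midranks.
sorted (value, group, rank): (5,G1,1), (9,G1,2), (14,G1,3.5), (14,G3,3.5), (15,G2,5), (18,G2,6), (20,G3,7), (21,G1,8.5), (21,G3,8.5), (22,G2,10), (23,G2,11.5), (23,G3,11.5), (26,G3,13)
Step 2: Sum ranks within each group.
R_1 = 15 (n_1 = 4)
R_2 = 32.5 (n_2 = 4)
R_3 = 43.5 (n_3 = 5)
Step 3: H = 12/(N(N+1)) * sum(R_i^2/n_i) - 3(N+1)
     = 12/(13*14) * (15^2/4 + 32.5^2/4 + 43.5^2/5) - 3*14
     = 0.065934 * 698.763 - 42
     = 4.072253.
Step 4: Ties present; correction factor C = 1 - 18/(13^3 - 13) = 0.991758. Corrected H = 4.072253 / 0.991758 = 4.106094.
Step 5: Under H0, H ~ chi^2(2); p-value = 0.128343.
Step 6: alpha = 0.1. fail to reject H0.

H = 4.1061, df = 2, p = 0.128343, fail to reject H0.


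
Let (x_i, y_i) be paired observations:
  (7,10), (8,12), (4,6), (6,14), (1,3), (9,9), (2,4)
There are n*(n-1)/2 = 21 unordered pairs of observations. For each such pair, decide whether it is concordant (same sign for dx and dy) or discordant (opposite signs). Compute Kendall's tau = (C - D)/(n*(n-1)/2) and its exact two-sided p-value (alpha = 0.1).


Step 1: Enumerate the 21 unordered pairs (i,j) with i<j and classify each by sign(x_j-x_i) * sign(y_j-y_i).
  (1,2):dx=+1,dy=+2->C; (1,3):dx=-3,dy=-4->C; (1,4):dx=-1,dy=+4->D; (1,5):dx=-6,dy=-7->C
  (1,6):dx=+2,dy=-1->D; (1,7):dx=-5,dy=-6->C; (2,3):dx=-4,dy=-6->C; (2,4):dx=-2,dy=+2->D
  (2,5):dx=-7,dy=-9->C; (2,6):dx=+1,dy=-3->D; (2,7):dx=-6,dy=-8->C; (3,4):dx=+2,dy=+8->C
  (3,5):dx=-3,dy=-3->C; (3,6):dx=+5,dy=+3->C; (3,7):dx=-2,dy=-2->C; (4,5):dx=-5,dy=-11->C
  (4,6):dx=+3,dy=-5->D; (4,7):dx=-4,dy=-10->C; (5,6):dx=+8,dy=+6->C; (5,7):dx=+1,dy=+1->C
  (6,7):dx=-7,dy=-5->C
Step 2: C = 16, D = 5, total pairs = 21.
Step 3: tau = (C - D)/(n(n-1)/2) = (16 - 5)/21 = 0.523810.
Step 4: Exact two-sided p-value (enumerate n! = 5040 permutations of y under H0): p = 0.136111.
Step 5: alpha = 0.1. fail to reject H0.

tau_b = 0.5238 (C=16, D=5), p = 0.136111, fail to reject H0.


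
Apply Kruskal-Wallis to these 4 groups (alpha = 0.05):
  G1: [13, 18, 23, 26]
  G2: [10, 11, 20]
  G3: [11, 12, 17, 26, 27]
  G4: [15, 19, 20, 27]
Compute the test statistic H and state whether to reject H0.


Step 1: Combine all N = 16 observations and assign midranks.
sorted (value, group, rank): (10,G2,1), (11,G2,2.5), (11,G3,2.5), (12,G3,4), (13,G1,5), (15,G4,6), (17,G3,7), (18,G1,8), (19,G4,9), (20,G2,10.5), (20,G4,10.5), (23,G1,12), (26,G1,13.5), (26,G3,13.5), (27,G3,15.5), (27,G4,15.5)
Step 2: Sum ranks within each group.
R_1 = 38.5 (n_1 = 4)
R_2 = 14 (n_2 = 3)
R_3 = 42.5 (n_3 = 5)
R_4 = 41 (n_4 = 4)
Step 3: H = 12/(N(N+1)) * sum(R_i^2/n_i) - 3(N+1)
     = 12/(16*17) * (38.5^2/4 + 14^2/3 + 42.5^2/5 + 41^2/4) - 3*17
     = 0.044118 * 1217.4 - 51
     = 2.708640.
Step 4: Ties present; correction factor C = 1 - 24/(16^3 - 16) = 0.994118. Corrected H = 2.708640 / 0.994118 = 2.724667.
Step 5: Under H0, H ~ chi^2(3); p-value = 0.436052.
Step 6: alpha = 0.05. fail to reject H0.

H = 2.7247, df = 3, p = 0.436052, fail to reject H0.


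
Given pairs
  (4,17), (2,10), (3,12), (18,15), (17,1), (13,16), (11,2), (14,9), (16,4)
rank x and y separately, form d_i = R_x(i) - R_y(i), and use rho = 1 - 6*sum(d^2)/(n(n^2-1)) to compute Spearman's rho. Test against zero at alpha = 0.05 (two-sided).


Step 1: Rank x and y separately (midranks; no ties here).
rank(x): 4->3, 2->1, 3->2, 18->9, 17->8, 13->5, 11->4, 14->6, 16->7
rank(y): 17->9, 10->5, 12->6, 15->7, 1->1, 16->8, 2->2, 9->4, 4->3
Step 2: d_i = R_x(i) - R_y(i); compute d_i^2.
  (3-9)^2=36, (1-5)^2=16, (2-6)^2=16, (9-7)^2=4, (8-1)^2=49, (5-8)^2=9, (4-2)^2=4, (6-4)^2=4, (7-3)^2=16
sum(d^2) = 154.
Step 3: rho = 1 - 6*154 / (9*(9^2 - 1)) = 1 - 924/720 = -0.283333.
Step 4: Under H0, t = rho * sqrt((n-2)/(1-rho^2)) = -0.7817 ~ t(7).
Step 5: Two-sided p-value from the t-distribution with 7 df = 0.460030.
Step 6: alpha = 0.05. fail to reject H0.

rho = -0.2833, p = 0.460030, fail to reject H0 at alpha = 0.05.


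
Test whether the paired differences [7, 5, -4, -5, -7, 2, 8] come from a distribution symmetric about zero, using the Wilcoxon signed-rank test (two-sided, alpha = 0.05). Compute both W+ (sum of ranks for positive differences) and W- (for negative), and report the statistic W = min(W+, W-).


Step 1: Drop any zero differences (none here) and take |d_i|.
|d| = [7, 5, 4, 5, 7, 2, 8]
Step 2: Midrank |d_i| (ties get averaged ranks).
ranks: |7|->5.5, |5|->3.5, |4|->2, |5|->3.5, |7|->5.5, |2|->1, |8|->7
Step 3: Attach original signs; sum ranks with positive sign and with negative sign.
W+ = 5.5 + 3.5 + 1 + 7 = 17
W- = 2 + 3.5 + 5.5 = 11
(Check: W+ + W- = 28 should equal n(n+1)/2 = 28.)
Step 4: Test statistic W = min(W+, W-) = 11.
Step 5: Ties in |d|, so use the tie-corrected normal approximation.
        E[W] = n(n+1)/4 = 7*8/4 = 14.
        Tie groups: |d|=5 (t=2), |d|=7 (t=2); sum(t^3 - t) = 12.
        Var[W] = n(n+1)(2n+1)/24 - sum(t^3-t)/48 = 840/24 - 12/48 = 34.75.
        z = (W - E[W]) / sqrt(Var[W]) = (11 - 14) / 5.8949 = -0.5089.
        Two-sided p = 2*Phi(z) = 0.610813.
Step 6: alpha = 0.05. fail to reject H0.

W+ = 17, W- = 11, W = min = 11, p = 0.610813, fail to reject H0.


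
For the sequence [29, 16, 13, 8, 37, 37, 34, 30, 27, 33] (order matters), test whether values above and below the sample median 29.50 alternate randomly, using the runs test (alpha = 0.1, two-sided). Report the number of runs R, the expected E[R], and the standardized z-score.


Step 1: Compute median = 29.50; label A = above, B = below.
Labels in order: BBBBAAAABA  (n_A = 5, n_B = 5)
Step 2: Count runs R = 4.
Step 3: Under H0 (random ordering), E[R] = 2*n_A*n_B/(n_A+n_B) + 1 = 2*5*5/10 + 1 = 6.0000.
        Var[R] = 2*n_A*n_B*(2*n_A*n_B - n_A - n_B) / ((n_A+n_B)^2 * (n_A+n_B-1)) = 2000/900 = 2.2222.
        SD[R] = 1.4907.
Step 4: Continuity-corrected z = (R + 0.5 - E[R]) / SD[R] = (4 + 0.5 - 6.0000) / 1.4907 = -1.0062.
Step 5: Two-sided p-value via normal approximation = 2*(1 - Phi(|z|)) = 0.314305.
Step 6: alpha = 0.1. fail to reject H0.

R = 4, z = -1.0062, p = 0.314305, fail to reject H0.


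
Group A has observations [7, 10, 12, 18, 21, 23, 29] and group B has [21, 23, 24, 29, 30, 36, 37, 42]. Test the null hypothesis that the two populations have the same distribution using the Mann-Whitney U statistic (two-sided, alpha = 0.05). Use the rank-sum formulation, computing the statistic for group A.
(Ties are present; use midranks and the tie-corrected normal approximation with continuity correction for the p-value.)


Step 1: Combine and sort all 15 observations; assign midranks.
sorted (value, group): (7,X), (10,X), (12,X), (18,X), (21,X), (21,Y), (23,X), (23,Y), (24,Y), (29,X), (29,Y), (30,Y), (36,Y), (37,Y), (42,Y)
ranks: 7->1, 10->2, 12->3, 18->4, 21->5.5, 21->5.5, 23->7.5, 23->7.5, 24->9, 29->10.5, 29->10.5, 30->12, 36->13, 37->14, 42->15
Step 2: Rank sum for X: R1 = 1 + 2 + 3 + 4 + 5.5 + 7.5 + 10.5 = 33.5.
Step 3: U_X = R1 - n1(n1+1)/2 = 33.5 - 7*8/2 = 33.5 - 28 = 5.5.
       U_Y = n1*n2 - U_X = 56 - 5.5 = 50.5.
Step 4: Ties are present, so use the tie-corrected normal approximation (with continuity correction) for the p-value.
Step 5: p-value = 0.010684; compare to alpha = 0.05. reject H0.

U_X = 5.5, p = 0.010684, reject H0 at alpha = 0.05.


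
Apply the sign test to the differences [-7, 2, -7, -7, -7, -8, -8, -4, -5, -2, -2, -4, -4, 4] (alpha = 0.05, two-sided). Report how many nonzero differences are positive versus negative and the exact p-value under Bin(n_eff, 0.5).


Step 1: Discard zero differences. Original n = 14; n_eff = number of nonzero differences = 14.
Nonzero differences (with sign): -7, +2, -7, -7, -7, -8, -8, -4, -5, -2, -2, -4, -4, +4
Step 2: Count signs: positive = 2, negative = 12.
Step 3: Under H0: P(positive) = 0.5, so the number of positives S ~ Bin(14, 0.5).
Step 4: Two-sided exact p-value = sum of Bin(14,0.5) probabilities at or below the observed probability = 0.012939.
Step 5: alpha = 0.05. reject H0.

n_eff = 14, pos = 2, neg = 12, p = 0.012939, reject H0.


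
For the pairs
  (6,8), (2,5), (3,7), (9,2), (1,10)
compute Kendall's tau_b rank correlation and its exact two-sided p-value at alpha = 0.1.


Step 1: Enumerate the 10 unordered pairs (i,j) with i<j and classify each by sign(x_j-x_i) * sign(y_j-y_i).
  (1,2):dx=-4,dy=-3->C; (1,3):dx=-3,dy=-1->C; (1,4):dx=+3,dy=-6->D; (1,5):dx=-5,dy=+2->D
  (2,3):dx=+1,dy=+2->C; (2,4):dx=+7,dy=-3->D; (2,5):dx=-1,dy=+5->D; (3,4):dx=+6,dy=-5->D
  (3,5):dx=-2,dy=+3->D; (4,5):dx=-8,dy=+8->D
Step 2: C = 3, D = 7, total pairs = 10.
Step 3: tau = (C - D)/(n(n-1)/2) = (3 - 7)/10 = -0.400000.
Step 4: Exact two-sided p-value (enumerate n! = 120 permutations of y under H0): p = 0.483333.
Step 5: alpha = 0.1. fail to reject H0.

tau_b = -0.4000 (C=3, D=7), p = 0.483333, fail to reject H0.


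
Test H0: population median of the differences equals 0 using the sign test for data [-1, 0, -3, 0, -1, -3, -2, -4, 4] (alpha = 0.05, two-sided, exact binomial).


Step 1: Discard zero differences. Original n = 9; n_eff = number of nonzero differences = 7.
Nonzero differences (with sign): -1, -3, -1, -3, -2, -4, +4
Step 2: Count signs: positive = 1, negative = 6.
Step 3: Under H0: P(positive) = 0.5, so the number of positives S ~ Bin(7, 0.5).
Step 4: Two-sided exact p-value = sum of Bin(7,0.5) probabilities at or below the observed probability = 0.125000.
Step 5: alpha = 0.05. fail to reject H0.

n_eff = 7, pos = 1, neg = 6, p = 0.125000, fail to reject H0.


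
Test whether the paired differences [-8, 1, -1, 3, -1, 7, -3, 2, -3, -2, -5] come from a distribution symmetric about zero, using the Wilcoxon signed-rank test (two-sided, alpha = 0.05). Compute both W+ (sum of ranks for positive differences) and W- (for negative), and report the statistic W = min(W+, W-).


Step 1: Drop any zero differences (none here) and take |d_i|.
|d| = [8, 1, 1, 3, 1, 7, 3, 2, 3, 2, 5]
Step 2: Midrank |d_i| (ties get averaged ranks).
ranks: |8|->11, |1|->2, |1|->2, |3|->7, |1|->2, |7|->10, |3|->7, |2|->4.5, |3|->7, |2|->4.5, |5|->9
Step 3: Attach original signs; sum ranks with positive sign and with negative sign.
W+ = 2 + 7 + 10 + 4.5 = 23.5
W- = 11 + 2 + 2 + 7 + 7 + 4.5 + 9 = 42.5
(Check: W+ + W- = 66 should equal n(n+1)/2 = 66.)
Step 4: Test statistic W = min(W+, W-) = 23.5.
Step 5: Ties in |d|, so use the tie-corrected normal approximation.
        E[W] = n(n+1)/4 = 11*12/4 = 33.
        Tie groups: |d|=1 (t=3), |d|=2 (t=2), |d|=3 (t=3); sum(t^3 - t) = 54.
        Var[W] = n(n+1)(2n+1)/24 - sum(t^3-t)/48 = 3036/24 - 54/48 = 125.375.
        z = (W - E[W]) / sqrt(Var[W]) = (23.5 - 33) / 11.1971 = -0.8484.
        Two-sided p = 2*Phi(z) = 0.396196.
Step 6: alpha = 0.05. fail to reject H0.

W+ = 23.5, W- = 42.5, W = min = 23.5, p = 0.396196, fail to reject H0.


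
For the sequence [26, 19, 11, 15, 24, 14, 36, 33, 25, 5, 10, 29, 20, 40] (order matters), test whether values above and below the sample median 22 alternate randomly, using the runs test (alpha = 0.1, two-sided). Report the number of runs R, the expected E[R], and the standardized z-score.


Step 1: Compute median = 22; label A = above, B = below.
Labels in order: ABBBABAAABBABA  (n_A = 7, n_B = 7)
Step 2: Count runs R = 9.
Step 3: Under H0 (random ordering), E[R] = 2*n_A*n_B/(n_A+n_B) + 1 = 2*7*7/14 + 1 = 8.0000.
        Var[R] = 2*n_A*n_B*(2*n_A*n_B - n_A - n_B) / ((n_A+n_B)^2 * (n_A+n_B-1)) = 8232/2548 = 3.2308.
        SD[R] = 1.7974.
Step 4: Continuity-corrected z = (R - 0.5 - E[R]) / SD[R] = (9 - 0.5 - 8.0000) / 1.7974 = 0.2782.
Step 5: Two-sided p-value via normal approximation = 2*(1 - Phi(|z|)) = 0.780879.
Step 6: alpha = 0.1. fail to reject H0.

R = 9, z = 0.2782, p = 0.780879, fail to reject H0.


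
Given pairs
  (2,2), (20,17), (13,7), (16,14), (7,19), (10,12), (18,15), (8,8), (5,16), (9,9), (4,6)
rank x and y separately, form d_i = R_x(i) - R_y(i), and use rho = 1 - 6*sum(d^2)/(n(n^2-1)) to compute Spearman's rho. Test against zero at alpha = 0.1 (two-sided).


Step 1: Rank x and y separately (midranks; no ties here).
rank(x): 2->1, 20->11, 13->8, 16->9, 7->4, 10->7, 18->10, 8->5, 5->3, 9->6, 4->2
rank(y): 2->1, 17->10, 7->3, 14->7, 19->11, 12->6, 15->8, 8->4, 16->9, 9->5, 6->2
Step 2: d_i = R_x(i) - R_y(i); compute d_i^2.
  (1-1)^2=0, (11-10)^2=1, (8-3)^2=25, (9-7)^2=4, (4-11)^2=49, (7-6)^2=1, (10-8)^2=4, (5-4)^2=1, (3-9)^2=36, (6-5)^2=1, (2-2)^2=0
sum(d^2) = 122.
Step 3: rho = 1 - 6*122 / (11*(11^2 - 1)) = 1 - 732/1320 = 0.445455.
Step 4: Under H0, t = rho * sqrt((n-2)/(1-rho^2)) = 1.4926 ~ t(9).
Step 5: Two-sided p-value from the t-distribution with 9 df = 0.169733.
Step 6: alpha = 0.1. fail to reject H0.

rho = 0.4455, p = 0.169733, fail to reject H0 at alpha = 0.1.


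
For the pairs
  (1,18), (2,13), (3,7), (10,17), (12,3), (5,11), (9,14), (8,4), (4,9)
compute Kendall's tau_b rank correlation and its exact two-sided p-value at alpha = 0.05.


Step 1: Enumerate the 36 unordered pairs (i,j) with i<j and classify each by sign(x_j-x_i) * sign(y_j-y_i).
  (1,2):dx=+1,dy=-5->D; (1,3):dx=+2,dy=-11->D; (1,4):dx=+9,dy=-1->D; (1,5):dx=+11,dy=-15->D
  (1,6):dx=+4,dy=-7->D; (1,7):dx=+8,dy=-4->D; (1,8):dx=+7,dy=-14->D; (1,9):dx=+3,dy=-9->D
  (2,3):dx=+1,dy=-6->D; (2,4):dx=+8,dy=+4->C; (2,5):dx=+10,dy=-10->D; (2,6):dx=+3,dy=-2->D
  (2,7):dx=+7,dy=+1->C; (2,8):dx=+6,dy=-9->D; (2,9):dx=+2,dy=-4->D; (3,4):dx=+7,dy=+10->C
  (3,5):dx=+9,dy=-4->D; (3,6):dx=+2,dy=+4->C; (3,7):dx=+6,dy=+7->C; (3,8):dx=+5,dy=-3->D
  (3,9):dx=+1,dy=+2->C; (4,5):dx=+2,dy=-14->D; (4,6):dx=-5,dy=-6->C; (4,7):dx=-1,dy=-3->C
  (4,8):dx=-2,dy=-13->C; (4,9):dx=-6,dy=-8->C; (5,6):dx=-7,dy=+8->D; (5,7):dx=-3,dy=+11->D
  (5,8):dx=-4,dy=+1->D; (5,9):dx=-8,dy=+6->D; (6,7):dx=+4,dy=+3->C; (6,8):dx=+3,dy=-7->D
  (6,9):dx=-1,dy=-2->C; (7,8):dx=-1,dy=-10->C; (7,9):dx=-5,dy=-5->C; (8,9):dx=-4,dy=+5->D
Step 2: C = 14, D = 22, total pairs = 36.
Step 3: tau = (C - D)/(n(n-1)/2) = (14 - 22)/36 = -0.222222.
Step 4: Exact two-sided p-value (enumerate n! = 362880 permutations of y under H0): p = 0.476709.
Step 5: alpha = 0.05. fail to reject H0.

tau_b = -0.2222 (C=14, D=22), p = 0.476709, fail to reject H0.


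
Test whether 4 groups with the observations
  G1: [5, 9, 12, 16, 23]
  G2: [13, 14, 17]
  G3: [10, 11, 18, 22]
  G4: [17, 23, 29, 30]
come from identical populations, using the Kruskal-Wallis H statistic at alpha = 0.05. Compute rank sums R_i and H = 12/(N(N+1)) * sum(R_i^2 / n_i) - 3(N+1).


Step 1: Combine all N = 16 observations and assign midranks.
sorted (value, group, rank): (5,G1,1), (9,G1,2), (10,G3,3), (11,G3,4), (12,G1,5), (13,G2,6), (14,G2,7), (16,G1,8), (17,G2,9.5), (17,G4,9.5), (18,G3,11), (22,G3,12), (23,G1,13.5), (23,G4,13.5), (29,G4,15), (30,G4,16)
Step 2: Sum ranks within each group.
R_1 = 29.5 (n_1 = 5)
R_2 = 22.5 (n_2 = 3)
R_3 = 30 (n_3 = 4)
R_4 = 54 (n_4 = 4)
Step 3: H = 12/(N(N+1)) * sum(R_i^2/n_i) - 3(N+1)
     = 12/(16*17) * (29.5^2/5 + 22.5^2/3 + 30^2/4 + 54^2/4) - 3*17
     = 0.044118 * 1296.8 - 51
     = 6.211765.
Step 4: Ties present; correction factor C = 1 - 12/(16^3 - 16) = 0.997059. Corrected H = 6.211765 / 0.997059 = 6.230088.
Step 5: Under H0, H ~ chi^2(3); p-value = 0.100937.
Step 6: alpha = 0.05. fail to reject H0.

H = 6.2301, df = 3, p = 0.100937, fail to reject H0.


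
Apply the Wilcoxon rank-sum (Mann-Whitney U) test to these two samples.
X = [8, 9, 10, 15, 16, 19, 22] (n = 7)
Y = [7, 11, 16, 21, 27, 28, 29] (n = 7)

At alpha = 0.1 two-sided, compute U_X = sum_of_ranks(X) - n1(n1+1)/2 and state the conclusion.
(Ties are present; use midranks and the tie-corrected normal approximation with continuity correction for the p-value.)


Step 1: Combine and sort all 14 observations; assign midranks.
sorted (value, group): (7,Y), (8,X), (9,X), (10,X), (11,Y), (15,X), (16,X), (16,Y), (19,X), (21,Y), (22,X), (27,Y), (28,Y), (29,Y)
ranks: 7->1, 8->2, 9->3, 10->4, 11->5, 15->6, 16->7.5, 16->7.5, 19->9, 21->10, 22->11, 27->12, 28->13, 29->14
Step 2: Rank sum for X: R1 = 2 + 3 + 4 + 6 + 7.5 + 9 + 11 = 42.5.
Step 3: U_X = R1 - n1(n1+1)/2 = 42.5 - 7*8/2 = 42.5 - 28 = 14.5.
       U_Y = n1*n2 - U_X = 49 - 14.5 = 34.5.
Step 4: Ties are present, so use the tie-corrected normal approximation (with continuity correction) for the p-value.
Step 5: p-value = 0.224289; compare to alpha = 0.1. fail to reject H0.

U_X = 14.5, p = 0.224289, fail to reject H0 at alpha = 0.1.


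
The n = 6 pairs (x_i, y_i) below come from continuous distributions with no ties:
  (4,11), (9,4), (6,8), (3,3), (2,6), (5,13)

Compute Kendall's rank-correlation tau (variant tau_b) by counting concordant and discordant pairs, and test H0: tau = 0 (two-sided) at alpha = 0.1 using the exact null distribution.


Step 1: Enumerate the 15 unordered pairs (i,j) with i<j and classify each by sign(x_j-x_i) * sign(y_j-y_i).
  (1,2):dx=+5,dy=-7->D; (1,3):dx=+2,dy=-3->D; (1,4):dx=-1,dy=-8->C; (1,5):dx=-2,dy=-5->C
  (1,6):dx=+1,dy=+2->C; (2,3):dx=-3,dy=+4->D; (2,4):dx=-6,dy=-1->C; (2,5):dx=-7,dy=+2->D
  (2,6):dx=-4,dy=+9->D; (3,4):dx=-3,dy=-5->C; (3,5):dx=-4,dy=-2->C; (3,6):dx=-1,dy=+5->D
  (4,5):dx=-1,dy=+3->D; (4,6):dx=+2,dy=+10->C; (5,6):dx=+3,dy=+7->C
Step 2: C = 8, D = 7, total pairs = 15.
Step 3: tau = (C - D)/(n(n-1)/2) = (8 - 7)/15 = 0.066667.
Step 4: Exact two-sided p-value (enumerate n! = 720 permutations of y under H0): p = 1.000000.
Step 5: alpha = 0.1. fail to reject H0.

tau_b = 0.0667 (C=8, D=7), p = 1.000000, fail to reject H0.


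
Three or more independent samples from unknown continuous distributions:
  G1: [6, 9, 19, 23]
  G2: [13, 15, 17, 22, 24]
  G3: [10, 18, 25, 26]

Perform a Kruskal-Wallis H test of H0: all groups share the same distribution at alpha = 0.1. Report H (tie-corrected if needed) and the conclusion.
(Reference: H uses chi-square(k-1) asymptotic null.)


Step 1: Combine all N = 13 observations and assign midranks.
sorted (value, group, rank): (6,G1,1), (9,G1,2), (10,G3,3), (13,G2,4), (15,G2,5), (17,G2,6), (18,G3,7), (19,G1,8), (22,G2,9), (23,G1,10), (24,G2,11), (25,G3,12), (26,G3,13)
Step 2: Sum ranks within each group.
R_1 = 21 (n_1 = 4)
R_2 = 35 (n_2 = 5)
R_3 = 35 (n_3 = 4)
Step 3: H = 12/(N(N+1)) * sum(R_i^2/n_i) - 3(N+1)
     = 12/(13*14) * (21^2/4 + 35^2/5 + 35^2/4) - 3*14
     = 0.065934 * 661.5 - 42
     = 1.615385.
Step 4: No ties, so H is used without correction.
Step 5: Under H0, H ~ chi^2(2); p-value = 0.445886.
Step 6: alpha = 0.1. fail to reject H0.

H = 1.6154, df = 2, p = 0.445886, fail to reject H0.


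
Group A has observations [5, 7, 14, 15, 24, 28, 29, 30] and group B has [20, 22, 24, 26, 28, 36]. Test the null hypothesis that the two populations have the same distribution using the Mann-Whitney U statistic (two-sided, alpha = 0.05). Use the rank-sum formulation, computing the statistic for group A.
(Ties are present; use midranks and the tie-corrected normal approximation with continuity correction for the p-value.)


Step 1: Combine and sort all 14 observations; assign midranks.
sorted (value, group): (5,X), (7,X), (14,X), (15,X), (20,Y), (22,Y), (24,X), (24,Y), (26,Y), (28,X), (28,Y), (29,X), (30,X), (36,Y)
ranks: 5->1, 7->2, 14->3, 15->4, 20->5, 22->6, 24->7.5, 24->7.5, 26->9, 28->10.5, 28->10.5, 29->12, 30->13, 36->14
Step 2: Rank sum for X: R1 = 1 + 2 + 3 + 4 + 7.5 + 10.5 + 12 + 13 = 53.
Step 3: U_X = R1 - n1(n1+1)/2 = 53 - 8*9/2 = 53 - 36 = 17.
       U_Y = n1*n2 - U_X = 48 - 17 = 31.
Step 4: Ties are present, so use the tie-corrected normal approximation (with continuity correction) for the p-value.
Step 5: p-value = 0.400350; compare to alpha = 0.05. fail to reject H0.

U_X = 17, p = 0.400350, fail to reject H0 at alpha = 0.05.


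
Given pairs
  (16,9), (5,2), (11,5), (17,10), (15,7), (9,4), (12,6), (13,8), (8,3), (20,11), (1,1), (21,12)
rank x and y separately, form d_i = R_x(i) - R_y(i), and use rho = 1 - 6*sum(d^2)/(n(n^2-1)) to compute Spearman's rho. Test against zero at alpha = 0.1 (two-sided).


Step 1: Rank x and y separately (midranks; no ties here).
rank(x): 16->9, 5->2, 11->5, 17->10, 15->8, 9->4, 12->6, 13->7, 8->3, 20->11, 1->1, 21->12
rank(y): 9->9, 2->2, 5->5, 10->10, 7->7, 4->4, 6->6, 8->8, 3->3, 11->11, 1->1, 12->12
Step 2: d_i = R_x(i) - R_y(i); compute d_i^2.
  (9-9)^2=0, (2-2)^2=0, (5-5)^2=0, (10-10)^2=0, (8-7)^2=1, (4-4)^2=0, (6-6)^2=0, (7-8)^2=1, (3-3)^2=0, (11-11)^2=0, (1-1)^2=0, (12-12)^2=0
sum(d^2) = 2.
Step 3: rho = 1 - 6*2 / (12*(12^2 - 1)) = 1 - 12/1716 = 0.993007.
Step 4: Under H0, t = rho * sqrt((n-2)/(1-rho^2)) = 26.5990 ~ t(10).
Step 5: Two-sided p-value from the t-distribution with 10 df = 0.000000.
Step 6: alpha = 0.1. reject H0.

rho = 0.9930, p = 0.000000, reject H0 at alpha = 0.1.


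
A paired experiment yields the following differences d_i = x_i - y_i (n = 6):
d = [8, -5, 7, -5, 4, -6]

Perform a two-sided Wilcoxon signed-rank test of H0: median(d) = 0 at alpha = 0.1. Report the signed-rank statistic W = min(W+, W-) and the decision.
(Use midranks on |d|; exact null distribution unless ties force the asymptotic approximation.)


Step 1: Drop any zero differences (none here) and take |d_i|.
|d| = [8, 5, 7, 5, 4, 6]
Step 2: Midrank |d_i| (ties get averaged ranks).
ranks: |8|->6, |5|->2.5, |7|->5, |5|->2.5, |4|->1, |6|->4
Step 3: Attach original signs; sum ranks with positive sign and with negative sign.
W+ = 6 + 5 + 1 = 12
W- = 2.5 + 2.5 + 4 = 9
(Check: W+ + W- = 21 should equal n(n+1)/2 = 21.)
Step 4: Test statistic W = min(W+, W-) = 9.
Step 5: Ties in |d|, so use the tie-corrected normal approximation.
        E[W] = n(n+1)/4 = 6*7/4 = 10.5.
        Tie groups: |d|=5 (t=2); sum(t^3 - t) = 6.
        Var[W] = n(n+1)(2n+1)/24 - sum(t^3-t)/48 = 546/24 - 6/48 = 22.625.
        z = (W - E[W]) / sqrt(Var[W]) = (9 - 10.5) / 4.7566 = -0.3154.
        Two-sided p = 2*Phi(z) = 0.752494.
Step 6: alpha = 0.1. fail to reject H0.

W+ = 12, W- = 9, W = min = 9, p = 0.752494, fail to reject H0.


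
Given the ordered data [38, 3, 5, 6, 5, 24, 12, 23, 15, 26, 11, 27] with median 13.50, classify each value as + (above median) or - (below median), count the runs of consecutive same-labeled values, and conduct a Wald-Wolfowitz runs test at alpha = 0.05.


Step 1: Compute median = 13.50; label A = above, B = below.
Labels in order: ABBBBABAAABA  (n_A = 6, n_B = 6)
Step 2: Count runs R = 7.
Step 3: Under H0 (random ordering), E[R] = 2*n_A*n_B/(n_A+n_B) + 1 = 2*6*6/12 + 1 = 7.0000.
        Var[R] = 2*n_A*n_B*(2*n_A*n_B - n_A - n_B) / ((n_A+n_B)^2 * (n_A+n_B-1)) = 4320/1584 = 2.7273.
        SD[R] = 1.6514.
Step 4: R = E[R], so z = 0 with no continuity correction.
Step 5: Two-sided p-value via normal approximation = 2*(1 - Phi(|z|)) = 1.000000.
Step 6: alpha = 0.05. fail to reject H0.

R = 7, z = 0.0000, p = 1.000000, fail to reject H0.


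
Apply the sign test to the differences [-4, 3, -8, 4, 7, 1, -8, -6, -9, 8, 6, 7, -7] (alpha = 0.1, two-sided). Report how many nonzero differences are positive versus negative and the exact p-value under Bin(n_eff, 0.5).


Step 1: Discard zero differences. Original n = 13; n_eff = number of nonzero differences = 13.
Nonzero differences (with sign): -4, +3, -8, +4, +7, +1, -8, -6, -9, +8, +6, +7, -7
Step 2: Count signs: positive = 7, negative = 6.
Step 3: Under H0: P(positive) = 0.5, so the number of positives S ~ Bin(13, 0.5).
Step 4: Two-sided exact p-value = sum of Bin(13,0.5) probabilities at or below the observed probability = 1.000000.
Step 5: alpha = 0.1. fail to reject H0.

n_eff = 13, pos = 7, neg = 6, p = 1.000000, fail to reject H0.


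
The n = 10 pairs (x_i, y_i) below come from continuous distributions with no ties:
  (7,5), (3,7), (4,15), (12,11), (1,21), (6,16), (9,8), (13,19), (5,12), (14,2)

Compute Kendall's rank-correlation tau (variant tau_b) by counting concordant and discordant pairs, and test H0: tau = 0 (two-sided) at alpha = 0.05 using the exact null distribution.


Step 1: Enumerate the 45 unordered pairs (i,j) with i<j and classify each by sign(x_j-x_i) * sign(y_j-y_i).
  (1,2):dx=-4,dy=+2->D; (1,3):dx=-3,dy=+10->D; (1,4):dx=+5,dy=+6->C; (1,5):dx=-6,dy=+16->D
  (1,6):dx=-1,dy=+11->D; (1,7):dx=+2,dy=+3->C; (1,8):dx=+6,dy=+14->C; (1,9):dx=-2,dy=+7->D
  (1,10):dx=+7,dy=-3->D; (2,3):dx=+1,dy=+8->C; (2,4):dx=+9,dy=+4->C; (2,5):dx=-2,dy=+14->D
  (2,6):dx=+3,dy=+9->C; (2,7):dx=+6,dy=+1->C; (2,8):dx=+10,dy=+12->C; (2,9):dx=+2,dy=+5->C
  (2,10):dx=+11,dy=-5->D; (3,4):dx=+8,dy=-4->D; (3,5):dx=-3,dy=+6->D; (3,6):dx=+2,dy=+1->C
  (3,7):dx=+5,dy=-7->D; (3,8):dx=+9,dy=+4->C; (3,9):dx=+1,dy=-3->D; (3,10):dx=+10,dy=-13->D
  (4,5):dx=-11,dy=+10->D; (4,6):dx=-6,dy=+5->D; (4,7):dx=-3,dy=-3->C; (4,8):dx=+1,dy=+8->C
  (4,9):dx=-7,dy=+1->D; (4,10):dx=+2,dy=-9->D; (5,6):dx=+5,dy=-5->D; (5,7):dx=+8,dy=-13->D
  (5,8):dx=+12,dy=-2->D; (5,9):dx=+4,dy=-9->D; (5,10):dx=+13,dy=-19->D; (6,7):dx=+3,dy=-8->D
  (6,8):dx=+7,dy=+3->C; (6,9):dx=-1,dy=-4->C; (6,10):dx=+8,dy=-14->D; (7,8):dx=+4,dy=+11->C
  (7,9):dx=-4,dy=+4->D; (7,10):dx=+5,dy=-6->D; (8,9):dx=-8,dy=-7->C; (8,10):dx=+1,dy=-17->D
  (9,10):dx=+9,dy=-10->D
Step 2: C = 17, D = 28, total pairs = 45.
Step 3: tau = (C - D)/(n(n-1)/2) = (17 - 28)/45 = -0.244444.
Step 4: Exact two-sided p-value (enumerate n! = 3628800 permutations of y under H0): p = 0.380720.
Step 5: alpha = 0.05. fail to reject H0.

tau_b = -0.2444 (C=17, D=28), p = 0.380720, fail to reject H0.


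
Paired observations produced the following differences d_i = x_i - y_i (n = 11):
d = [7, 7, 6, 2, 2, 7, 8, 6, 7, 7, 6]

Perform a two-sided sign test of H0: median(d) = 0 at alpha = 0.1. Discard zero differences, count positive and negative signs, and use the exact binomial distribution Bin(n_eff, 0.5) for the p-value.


Step 1: Discard zero differences. Original n = 11; n_eff = number of nonzero differences = 11.
Nonzero differences (with sign): +7, +7, +6, +2, +2, +7, +8, +6, +7, +7, +6
Step 2: Count signs: positive = 11, negative = 0.
Step 3: Under H0: P(positive) = 0.5, so the number of positives S ~ Bin(11, 0.5).
Step 4: Two-sided exact p-value = sum of Bin(11,0.5) probabilities at or below the observed probability = 0.000977.
Step 5: alpha = 0.1. reject H0.

n_eff = 11, pos = 11, neg = 0, p = 0.000977, reject H0.


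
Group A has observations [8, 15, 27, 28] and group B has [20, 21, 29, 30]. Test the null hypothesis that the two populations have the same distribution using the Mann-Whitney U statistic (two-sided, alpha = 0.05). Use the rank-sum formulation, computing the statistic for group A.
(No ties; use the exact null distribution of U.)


Step 1: Combine and sort all 8 observations; assign midranks.
sorted (value, group): (8,X), (15,X), (20,Y), (21,Y), (27,X), (28,X), (29,Y), (30,Y)
ranks: 8->1, 15->2, 20->3, 21->4, 27->5, 28->6, 29->7, 30->8
Step 2: Rank sum for X: R1 = 1 + 2 + 5 + 6 = 14.
Step 3: U_X = R1 - n1(n1+1)/2 = 14 - 4*5/2 = 14 - 10 = 4.
       U_Y = n1*n2 - U_X = 16 - 4 = 12.
Step 4: No ties, so the exact null distribution of U (based on enumerating the C(8,4) = 70 equally likely rank assignments) gives the two-sided p-value.
Step 5: p-value = 0.342857; compare to alpha = 0.05. fail to reject H0.

U_X = 4, p = 0.342857, fail to reject H0 at alpha = 0.05.


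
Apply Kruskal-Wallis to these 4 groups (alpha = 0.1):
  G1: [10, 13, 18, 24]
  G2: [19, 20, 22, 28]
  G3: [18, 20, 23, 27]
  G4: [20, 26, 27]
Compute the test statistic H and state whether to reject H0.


Step 1: Combine all N = 15 observations and assign midranks.
sorted (value, group, rank): (10,G1,1), (13,G1,2), (18,G1,3.5), (18,G3,3.5), (19,G2,5), (20,G2,7), (20,G3,7), (20,G4,7), (22,G2,9), (23,G3,10), (24,G1,11), (26,G4,12), (27,G3,13.5), (27,G4,13.5), (28,G2,15)
Step 2: Sum ranks within each group.
R_1 = 17.5 (n_1 = 4)
R_2 = 36 (n_2 = 4)
R_3 = 34 (n_3 = 4)
R_4 = 32.5 (n_4 = 3)
Step 3: H = 12/(N(N+1)) * sum(R_i^2/n_i) - 3(N+1)
     = 12/(15*16) * (17.5^2/4 + 36^2/4 + 34^2/4 + 32.5^2/3) - 3*16
     = 0.050000 * 1041.65 - 48
     = 4.082292.
Step 4: Ties present; correction factor C = 1 - 36/(15^3 - 15) = 0.989286. Corrected H = 4.082292 / 0.989286 = 4.126504.
Step 5: Under H0, H ~ chi^2(3); p-value = 0.248124.
Step 6: alpha = 0.1. fail to reject H0.

H = 4.1265, df = 3, p = 0.248124, fail to reject H0.


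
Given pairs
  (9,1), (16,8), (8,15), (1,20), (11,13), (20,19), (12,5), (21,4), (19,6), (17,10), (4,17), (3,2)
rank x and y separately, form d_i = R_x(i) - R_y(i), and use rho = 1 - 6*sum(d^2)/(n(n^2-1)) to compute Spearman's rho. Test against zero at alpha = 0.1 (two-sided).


Step 1: Rank x and y separately (midranks; no ties here).
rank(x): 9->5, 16->8, 8->4, 1->1, 11->6, 20->11, 12->7, 21->12, 19->10, 17->9, 4->3, 3->2
rank(y): 1->1, 8->6, 15->9, 20->12, 13->8, 19->11, 5->4, 4->3, 6->5, 10->7, 17->10, 2->2
Step 2: d_i = R_x(i) - R_y(i); compute d_i^2.
  (5-1)^2=16, (8-6)^2=4, (4-9)^2=25, (1-12)^2=121, (6-8)^2=4, (11-11)^2=0, (7-4)^2=9, (12-3)^2=81, (10-5)^2=25, (9-7)^2=4, (3-10)^2=49, (2-2)^2=0
sum(d^2) = 338.
Step 3: rho = 1 - 6*338 / (12*(12^2 - 1)) = 1 - 2028/1716 = -0.181818.
Step 4: Under H0, t = rho * sqrt((n-2)/(1-rho^2)) = -0.5847 ~ t(10).
Step 5: Two-sided p-value from the t-distribution with 10 df = 0.571701.
Step 6: alpha = 0.1. fail to reject H0.

rho = -0.1818, p = 0.571701, fail to reject H0 at alpha = 0.1.


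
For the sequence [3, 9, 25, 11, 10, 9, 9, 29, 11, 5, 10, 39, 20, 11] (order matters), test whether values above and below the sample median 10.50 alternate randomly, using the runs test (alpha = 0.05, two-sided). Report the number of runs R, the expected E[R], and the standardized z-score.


Step 1: Compute median = 10.50; label A = above, B = below.
Labels in order: BBAABBBAABBAAA  (n_A = 7, n_B = 7)
Step 2: Count runs R = 6.
Step 3: Under H0 (random ordering), E[R] = 2*n_A*n_B/(n_A+n_B) + 1 = 2*7*7/14 + 1 = 8.0000.
        Var[R] = 2*n_A*n_B*(2*n_A*n_B - n_A - n_B) / ((n_A+n_B)^2 * (n_A+n_B-1)) = 8232/2548 = 3.2308.
        SD[R] = 1.7974.
Step 4: Continuity-corrected z = (R + 0.5 - E[R]) / SD[R] = (6 + 0.5 - 8.0000) / 1.7974 = -0.8345.
Step 5: Two-sided p-value via normal approximation = 2*(1 - Phi(|z|)) = 0.403986.
Step 6: alpha = 0.05. fail to reject H0.

R = 6, z = -0.8345, p = 0.403986, fail to reject H0.


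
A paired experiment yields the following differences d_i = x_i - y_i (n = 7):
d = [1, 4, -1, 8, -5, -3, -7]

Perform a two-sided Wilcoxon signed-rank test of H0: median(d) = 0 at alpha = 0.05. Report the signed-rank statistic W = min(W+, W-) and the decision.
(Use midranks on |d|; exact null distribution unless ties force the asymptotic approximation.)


Step 1: Drop any zero differences (none here) and take |d_i|.
|d| = [1, 4, 1, 8, 5, 3, 7]
Step 2: Midrank |d_i| (ties get averaged ranks).
ranks: |1|->1.5, |4|->4, |1|->1.5, |8|->7, |5|->5, |3|->3, |7|->6
Step 3: Attach original signs; sum ranks with positive sign and with negative sign.
W+ = 1.5 + 4 + 7 = 12.5
W- = 1.5 + 5 + 3 + 6 = 15.5
(Check: W+ + W- = 28 should equal n(n+1)/2 = 28.)
Step 4: Test statistic W = min(W+, W-) = 12.5.
Step 5: Ties in |d|, so use the tie-corrected normal approximation.
        E[W] = n(n+1)/4 = 7*8/4 = 14.
        Tie groups: |d|=1 (t=2); sum(t^3 - t) = 6.
        Var[W] = n(n+1)(2n+1)/24 - sum(t^3-t)/48 = 840/24 - 6/48 = 34.875.
        z = (W - E[W]) / sqrt(Var[W]) = (12.5 - 14) / 5.9055 = -0.2540.
        Two-sided p = 2*Phi(z) = 0.799495.
Step 6: alpha = 0.05. fail to reject H0.

W+ = 12.5, W- = 15.5, W = min = 12.5, p = 0.799495, fail to reject H0.


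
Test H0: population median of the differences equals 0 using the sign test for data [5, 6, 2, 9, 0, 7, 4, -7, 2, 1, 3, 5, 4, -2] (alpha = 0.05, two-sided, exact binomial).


Step 1: Discard zero differences. Original n = 14; n_eff = number of nonzero differences = 13.
Nonzero differences (with sign): +5, +6, +2, +9, +7, +4, -7, +2, +1, +3, +5, +4, -2
Step 2: Count signs: positive = 11, negative = 2.
Step 3: Under H0: P(positive) = 0.5, so the number of positives S ~ Bin(13, 0.5).
Step 4: Two-sided exact p-value = sum of Bin(13,0.5) probabilities at or below the observed probability = 0.022461.
Step 5: alpha = 0.05. reject H0.

n_eff = 13, pos = 11, neg = 2, p = 0.022461, reject H0.


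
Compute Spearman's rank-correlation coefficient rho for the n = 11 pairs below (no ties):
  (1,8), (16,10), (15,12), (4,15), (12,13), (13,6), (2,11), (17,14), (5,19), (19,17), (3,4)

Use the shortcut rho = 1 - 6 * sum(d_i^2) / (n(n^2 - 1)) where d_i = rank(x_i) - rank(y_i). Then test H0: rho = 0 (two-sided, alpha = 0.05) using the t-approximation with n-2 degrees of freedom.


Step 1: Rank x and y separately (midranks; no ties here).
rank(x): 1->1, 16->9, 15->8, 4->4, 12->6, 13->7, 2->2, 17->10, 5->5, 19->11, 3->3
rank(y): 8->3, 10->4, 12->6, 15->9, 13->7, 6->2, 11->5, 14->8, 19->11, 17->10, 4->1
Step 2: d_i = R_x(i) - R_y(i); compute d_i^2.
  (1-3)^2=4, (9-4)^2=25, (8-6)^2=4, (4-9)^2=25, (6-7)^2=1, (7-2)^2=25, (2-5)^2=9, (10-8)^2=4, (5-11)^2=36, (11-10)^2=1, (3-1)^2=4
sum(d^2) = 138.
Step 3: rho = 1 - 6*138 / (11*(11^2 - 1)) = 1 - 828/1320 = 0.372727.
Step 4: Under H0, t = rho * sqrt((n-2)/(1-rho^2)) = 1.2050 ~ t(9).
Step 5: Two-sided p-value from the t-distribution with 9 df = 0.258926.
Step 6: alpha = 0.05. fail to reject H0.

rho = 0.3727, p = 0.258926, fail to reject H0 at alpha = 0.05.


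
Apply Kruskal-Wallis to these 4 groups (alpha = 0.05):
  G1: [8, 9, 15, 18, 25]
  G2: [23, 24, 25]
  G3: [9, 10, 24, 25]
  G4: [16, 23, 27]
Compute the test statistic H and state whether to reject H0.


Step 1: Combine all N = 15 observations and assign midranks.
sorted (value, group, rank): (8,G1,1), (9,G1,2.5), (9,G3,2.5), (10,G3,4), (15,G1,5), (16,G4,6), (18,G1,7), (23,G2,8.5), (23,G4,8.5), (24,G2,10.5), (24,G3,10.5), (25,G1,13), (25,G2,13), (25,G3,13), (27,G4,15)
Step 2: Sum ranks within each group.
R_1 = 28.5 (n_1 = 5)
R_2 = 32 (n_2 = 3)
R_3 = 30 (n_3 = 4)
R_4 = 29.5 (n_4 = 3)
Step 3: H = 12/(N(N+1)) * sum(R_i^2/n_i) - 3(N+1)
     = 12/(15*16) * (28.5^2/5 + 32^2/3 + 30^2/4 + 29.5^2/3) - 3*16
     = 0.050000 * 1018.87 - 48
     = 2.943333.
Step 4: Ties present; correction factor C = 1 - 42/(15^3 - 15) = 0.987500. Corrected H = 2.943333 / 0.987500 = 2.980591.
Step 5: Under H0, H ~ chi^2(3); p-value = 0.394627.
Step 6: alpha = 0.05. fail to reject H0.

H = 2.9806, df = 3, p = 0.394627, fail to reject H0.


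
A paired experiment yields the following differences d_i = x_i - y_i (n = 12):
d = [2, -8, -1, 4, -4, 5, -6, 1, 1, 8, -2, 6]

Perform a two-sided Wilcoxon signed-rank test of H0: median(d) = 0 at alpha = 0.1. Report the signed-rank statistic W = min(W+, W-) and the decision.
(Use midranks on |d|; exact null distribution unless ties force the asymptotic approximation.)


Step 1: Drop any zero differences (none here) and take |d_i|.
|d| = [2, 8, 1, 4, 4, 5, 6, 1, 1, 8, 2, 6]
Step 2: Midrank |d_i| (ties get averaged ranks).
ranks: |2|->4.5, |8|->11.5, |1|->2, |4|->6.5, |4|->6.5, |5|->8, |6|->9.5, |1|->2, |1|->2, |8|->11.5, |2|->4.5, |6|->9.5
Step 3: Attach original signs; sum ranks with positive sign and with negative sign.
W+ = 4.5 + 6.5 + 8 + 2 + 2 + 11.5 + 9.5 = 44
W- = 11.5 + 2 + 6.5 + 9.5 + 4.5 = 34
(Check: W+ + W- = 78 should equal n(n+1)/2 = 78.)
Step 4: Test statistic W = min(W+, W-) = 34.
Step 5: Ties in |d|, so use the tie-corrected normal approximation.
        E[W] = n(n+1)/4 = 12*13/4 = 39.
        Tie groups: |d|=1 (t=3), |d|=2 (t=2), |d|=4 (t=2), |d|=6 (t=2), |d|=8 (t=2); sum(t^3 - t) = 48.
        Var[W] = n(n+1)(2n+1)/24 - sum(t^3-t)/48 = 3900/24 - 48/48 = 161.5.
        z = (W - E[W]) / sqrt(Var[W]) = (34 - 39) / 12.7083 = -0.3934.
        Two-sided p = 2*Phi(z) = 0.693991.
Step 6: alpha = 0.1. fail to reject H0.

W+ = 44, W- = 34, W = min = 34, p = 0.693991, fail to reject H0.
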